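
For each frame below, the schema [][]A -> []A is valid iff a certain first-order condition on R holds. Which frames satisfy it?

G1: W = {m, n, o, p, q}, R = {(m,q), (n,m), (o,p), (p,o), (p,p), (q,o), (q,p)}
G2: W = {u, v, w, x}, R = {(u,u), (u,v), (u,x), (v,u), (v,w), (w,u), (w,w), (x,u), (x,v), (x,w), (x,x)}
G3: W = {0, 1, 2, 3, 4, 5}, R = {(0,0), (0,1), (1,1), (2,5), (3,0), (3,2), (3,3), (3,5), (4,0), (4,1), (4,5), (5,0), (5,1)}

G2

This is the axiom for density; its first-order frame correspondent is forall x forall y (Rxy -> exists z (Rxz & Rzy)).
G1: fails — Rmq but no z with Rmz and Rzq.
G2: satisfies the condition.
G3: fails — R45 but no z with R4z and Rz5.
Valid on: G2.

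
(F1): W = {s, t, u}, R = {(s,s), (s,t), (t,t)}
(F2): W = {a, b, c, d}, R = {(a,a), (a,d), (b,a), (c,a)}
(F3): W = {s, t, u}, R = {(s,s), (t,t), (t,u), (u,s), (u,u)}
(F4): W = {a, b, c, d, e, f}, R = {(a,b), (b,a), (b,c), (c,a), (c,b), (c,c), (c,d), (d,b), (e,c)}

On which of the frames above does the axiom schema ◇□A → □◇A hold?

The schema corresponds to convergence: ∀x ∀y ∀z (Rxy ∧ Rxz → ∃w (Ryw ∧ Rzw)).
(F1): ✓.
(F2): fails — Raa and Rad but a and d have no common successor.
(F3): ✓.
(F4): fails — Rcd and Rcb but d and b have no common successor.

(F1), (F3)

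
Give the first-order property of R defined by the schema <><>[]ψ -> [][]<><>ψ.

forall x forall y forall z ((x R^2 y & x R^2 z) -> exists w (yRw & z R^2 w))

This is a Sahlqvist (Geach-type) schema ◇^2□^1ψ → □^2◇^2ψ.
Minimal-valuation argument: fix x; take any y with xR^2y and any z with xR^2z. Set V(ψ) to the set of worlds R-reachable from y in exactly 1 step. Then □^1ψ holds at y, so the antecedent holds at x; validity forces ◇^2ψ at z, giving a w with zR^2w and yR^1w.
First-order correspondent: forall x forall y forall z ((x R^2 y & x R^2 z) -> exists w (yRw & z R^2 w)).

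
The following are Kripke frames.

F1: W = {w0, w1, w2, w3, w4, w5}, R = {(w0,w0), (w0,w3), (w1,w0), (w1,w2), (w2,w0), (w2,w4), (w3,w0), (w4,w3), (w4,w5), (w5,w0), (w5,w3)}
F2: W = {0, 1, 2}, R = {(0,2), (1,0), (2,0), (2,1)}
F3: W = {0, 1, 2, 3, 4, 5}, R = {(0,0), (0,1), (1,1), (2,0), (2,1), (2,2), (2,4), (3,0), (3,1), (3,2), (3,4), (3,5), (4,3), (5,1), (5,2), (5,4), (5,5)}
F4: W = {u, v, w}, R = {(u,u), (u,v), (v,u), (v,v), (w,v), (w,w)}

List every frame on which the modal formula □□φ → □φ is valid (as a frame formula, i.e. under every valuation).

F4

The schema corresponds to density: ∀x ∀y (Rxy → ∃z (Rxz ∧ Rzy)).
F1: fails — Rw1w2 but no z with Rw1z and Rzw2.
F2: fails — R10 but no z with R1z and Rz0.
F3: fails — R43 but no z with R4z and Rz3.
F4: condition met.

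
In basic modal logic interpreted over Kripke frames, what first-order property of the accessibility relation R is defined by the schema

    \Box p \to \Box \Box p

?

transitivity

This is the 4 axiom.
Its frame correspondent is transitivity — \forall x \forall y \forall z (Rxy \wedge Ryz \to Rxz).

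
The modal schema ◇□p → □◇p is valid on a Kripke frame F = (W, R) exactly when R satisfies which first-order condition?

Suppose ◇□p→□◇p is valid. Take Rxy, Rxz and set V(p)={w : Ryw}. Then □p at y so ◇□p at x, so □◇p at x, so ◇p at z, giving w with Rzw and Ryw.
Conversely, on a frame with convergence the schema holds at every world under every valuation.
Frame condition: ∀x ∀y ∀z (Rxy ∧ Rxz → ∃w (Ryw ∧ Rzw)).

convergence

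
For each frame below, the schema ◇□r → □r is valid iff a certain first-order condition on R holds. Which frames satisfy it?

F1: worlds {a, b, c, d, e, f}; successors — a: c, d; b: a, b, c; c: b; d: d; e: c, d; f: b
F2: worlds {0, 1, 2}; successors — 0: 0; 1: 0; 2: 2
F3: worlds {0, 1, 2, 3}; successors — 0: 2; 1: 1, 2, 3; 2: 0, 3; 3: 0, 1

The schema corresponds to the Euclidean property: ∀x ∀y ∀z (Rxy ∧ Rxz → Ryz).
F1: fails — Rac and Rac but not Rcc.
F2: condition met.
F3: fails — R02 and R02 but not R22.

F2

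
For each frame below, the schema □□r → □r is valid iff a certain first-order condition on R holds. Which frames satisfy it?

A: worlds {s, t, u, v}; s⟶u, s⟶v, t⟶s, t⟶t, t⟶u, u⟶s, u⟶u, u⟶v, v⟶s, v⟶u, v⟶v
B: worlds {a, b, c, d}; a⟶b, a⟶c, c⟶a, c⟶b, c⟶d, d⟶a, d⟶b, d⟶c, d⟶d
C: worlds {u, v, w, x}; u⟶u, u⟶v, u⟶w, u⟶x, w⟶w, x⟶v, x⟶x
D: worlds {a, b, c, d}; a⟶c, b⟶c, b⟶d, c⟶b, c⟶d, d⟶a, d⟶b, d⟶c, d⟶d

A, C

Frame correspondent (Sahlqvist): ∀x ∀y (Rxy → ∃z (Rxz ∧ Rzy)) — i.e. density.
A: condition met.
B: fails — Rac but no z with Raz and Rzc.
C: condition met.
D: fails — Rac but no z with Raz and Rzc.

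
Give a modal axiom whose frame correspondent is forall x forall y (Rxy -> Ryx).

The condition is symmetry. The B schema q → □◇q defines it.
Suppose q→□◇q is valid. Take Rxy and set V(q)={x}. Then q at x, so □◇q at x, so ◇q at y, so some z with Ryz has q; z=x, i.e. Ryx.

q → □◇q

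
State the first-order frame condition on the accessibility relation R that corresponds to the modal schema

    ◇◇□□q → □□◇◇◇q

∀x ∀y ∀z ((xR²y ∧ xR²z) → ∃w (yR²w ∧ zR³w))

This is a Sahlqvist (Geach-type) schema ◇^2□^2q → □^2◇^3q.
First-order correspondent: ∀x ∀y ∀z ((xR²y ∧ xR²z) → ∃w (yR²w ∧ zR³w)).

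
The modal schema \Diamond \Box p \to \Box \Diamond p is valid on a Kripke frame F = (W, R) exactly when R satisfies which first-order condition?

convergence

This is the .2 axiom.
It corresponds to convergence: \forall x \forall y \forall z (Rxy \wedge Rxz \to \exists w (Ryw \wedge Rzw)).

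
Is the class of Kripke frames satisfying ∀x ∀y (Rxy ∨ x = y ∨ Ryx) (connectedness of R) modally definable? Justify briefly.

If a class were modally definable it would be closed under disjoint unions (Goldblatt–Thomason).
Take 2 disjoint single-world reflexive frames: each is trivially connected, but their disjoint union has 2 worlds with no edge between distinct components, so it is not connected.
So the class is not modally definable.

Not definable by any modal formula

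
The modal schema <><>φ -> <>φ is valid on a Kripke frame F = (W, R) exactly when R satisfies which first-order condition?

transitivity

This schema is equivalent to the 4 axiom □φ → □□φ.
It corresponds to transitivity: forall x forall y forall z (Rxy & Ryz -> Rxz).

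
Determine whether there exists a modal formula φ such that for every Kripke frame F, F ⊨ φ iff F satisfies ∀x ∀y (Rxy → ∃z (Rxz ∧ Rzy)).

Definable; □□r → □r defines it

Yes: it is density, defined by the C4 schema □□r → □r.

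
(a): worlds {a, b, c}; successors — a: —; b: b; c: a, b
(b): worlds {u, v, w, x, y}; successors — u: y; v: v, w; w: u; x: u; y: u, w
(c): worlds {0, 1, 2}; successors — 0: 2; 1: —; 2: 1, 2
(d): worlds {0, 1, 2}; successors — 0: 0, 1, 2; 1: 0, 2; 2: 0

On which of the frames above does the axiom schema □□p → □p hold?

This is the axiom for density; its first-order frame correspondent is ∀x ∀y (Rxy → ∃z (Rxz ∧ Rzy)).
(a): fails — Rca but no z with Rcz and Rza.
(b): fails — Rwu but no z with Rwz and Rzu.
(c): satisfies the condition.
(d): satisfies the condition.

(c), (d)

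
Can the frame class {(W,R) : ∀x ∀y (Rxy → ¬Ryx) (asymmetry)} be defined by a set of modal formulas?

Any modally definable frame class is closed under surjective bounded morphisms.
The 3-cycle (worlds a,b,c with a→b→c→a) is asymmetric. Mapping every world to a single reflexive point • is a surjective bounded morphism, and the reflexive point is not asymmetric (R•• but asymmetry requires ¬R••).
So no modal formula (or set of formulas) defines exactly the asymmetric frames.

Not modally definable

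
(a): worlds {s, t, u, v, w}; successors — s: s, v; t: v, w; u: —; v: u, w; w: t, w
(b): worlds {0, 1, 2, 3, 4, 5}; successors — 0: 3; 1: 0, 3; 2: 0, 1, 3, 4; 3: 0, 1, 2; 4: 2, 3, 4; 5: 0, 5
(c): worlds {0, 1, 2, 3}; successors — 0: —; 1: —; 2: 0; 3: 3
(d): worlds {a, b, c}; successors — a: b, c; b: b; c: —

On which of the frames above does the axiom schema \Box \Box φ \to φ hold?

The schema corresponds to a generalized confluence (Geach) condition: \forall x \exists w (x R^2 w \wedge x = w).
(a): fails — at u but no w* with uR²w* and u=w*.
(b): satisfies the condition.
(c): fails — at 0 but no w with 0R²w and 0=w.
(d): fails — at a but no w with aR²w and a=w.

(b)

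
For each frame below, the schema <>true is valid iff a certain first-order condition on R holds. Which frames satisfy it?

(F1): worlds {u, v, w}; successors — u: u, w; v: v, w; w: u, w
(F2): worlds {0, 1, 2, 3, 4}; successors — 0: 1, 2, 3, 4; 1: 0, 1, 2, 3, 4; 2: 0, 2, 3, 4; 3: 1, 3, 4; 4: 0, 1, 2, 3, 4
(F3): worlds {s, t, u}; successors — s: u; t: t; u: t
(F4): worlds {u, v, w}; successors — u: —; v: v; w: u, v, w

This is the axiom for seriality; its first-order frame correspondent is forall x exists y Rxy.
(F1): satisfies the condition.
(F2): satisfies the condition.
(F3): satisfies the condition.
(F4): fails — world u has no successor.

(F1), (F2), (F3)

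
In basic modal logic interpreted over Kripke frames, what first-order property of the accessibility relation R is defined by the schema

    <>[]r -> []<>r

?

Suppose ◇□r→□◇r is valid. Take Rxy, Rxz and set V(r)={w : Ryw}. Then □r at y so ◇□r at x, so □◇r at x, so ◇r at z, giving w with Rzw and Ryw.

Convergence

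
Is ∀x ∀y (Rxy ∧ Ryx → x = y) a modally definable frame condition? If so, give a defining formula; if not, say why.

Not modally definable

Modal frame validity is preserved under surjective bounded morphisms.
The 6-cycle (worlds s,t,u,v,w,x with s→t→u→v→w→x→s) is antisymmetric. Sending even-indexed worlds to a and odd-indexed worlds to b is a surjective bounded morphism onto the two-world frame with a↔b, which is not antisymmetric.
So the class is not modally definable.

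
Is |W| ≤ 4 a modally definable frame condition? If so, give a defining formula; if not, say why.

Not modally definable

Any modally definable frame class is closed under disjoint unions.
Any modal formula valid on each of 5 disjoint one-world frames is valid on their disjoint union (validity is preserved under disjoint unions). Each one-world frame has |W|=1≤4, but the union has |W|=5.
Hence having at most 4 worlds is not modally definable.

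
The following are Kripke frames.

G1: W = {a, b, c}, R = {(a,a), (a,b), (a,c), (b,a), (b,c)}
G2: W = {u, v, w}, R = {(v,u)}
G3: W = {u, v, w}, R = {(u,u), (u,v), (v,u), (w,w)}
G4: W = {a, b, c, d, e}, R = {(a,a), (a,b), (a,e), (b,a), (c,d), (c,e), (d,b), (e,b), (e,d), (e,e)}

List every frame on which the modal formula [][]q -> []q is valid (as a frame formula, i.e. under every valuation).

This is the axiom for density; its first-order frame correspondent is forall x forall y (Rxy -> exists z (Rxz & Rzy)).
G1: holds.
G2: fails — Rvu but no z with Rvz and Rzu.
G3: holds.
G4: fails — Rdb but no z with Rdz and Rzb.
Valid on: G1, G3.

G1, G3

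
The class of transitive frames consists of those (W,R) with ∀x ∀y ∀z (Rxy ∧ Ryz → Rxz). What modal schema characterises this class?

A defining formula is □r → □□r (the 4 axiom).
Suppose □r→□□r is valid. Take Rxy, Ryz and set V(r)={w : Rxw}. Then □r at x, so □□r at x, so □r at y, so r at z, i.e. Rxz.

□r → □□r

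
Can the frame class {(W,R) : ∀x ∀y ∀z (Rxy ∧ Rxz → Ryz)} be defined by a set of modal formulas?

Yes, by ◇r → □◇r

The condition is the Euclidean property. A defining modal formula is ◇r → □◇r.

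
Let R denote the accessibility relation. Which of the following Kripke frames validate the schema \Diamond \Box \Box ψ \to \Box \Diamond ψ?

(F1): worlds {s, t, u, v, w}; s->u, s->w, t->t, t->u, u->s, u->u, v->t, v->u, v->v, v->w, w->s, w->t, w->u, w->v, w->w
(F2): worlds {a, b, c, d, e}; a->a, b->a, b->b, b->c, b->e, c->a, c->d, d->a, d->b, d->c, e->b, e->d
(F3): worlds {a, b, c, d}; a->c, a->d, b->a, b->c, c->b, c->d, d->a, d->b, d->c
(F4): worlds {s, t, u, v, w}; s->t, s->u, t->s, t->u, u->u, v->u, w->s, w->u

(F1), (F3), (F4)

The schema corresponds to a generalized confluence (Geach) condition: \forall x \forall y \forall z ((xRy \wedge xRz) \to \exists w (y R^2 w \wedge zRw)).
(F1): ✓.
(F2): fails — bRa, bRe but no w with aR²w and eRw.
(F3): ✓.
(F4): ✓.
Valid on: (F1), (F3), (F4).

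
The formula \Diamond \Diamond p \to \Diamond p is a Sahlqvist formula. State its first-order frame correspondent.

Equivalently (dual form): □p → □□p.
Suppose □p→□□p is valid. Take Rxy, Ryz and set V(p)={w : Rxw}. Then □p at x, so □□p at x, so □p at y, so p at z, i.e. Rxz.

Transitivity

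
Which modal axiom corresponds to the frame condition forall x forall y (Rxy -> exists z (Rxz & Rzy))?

□□ψ → □ψ

A defining formula is □□ψ → □ψ (the C4 axiom).
Suppose □□ψ→□ψ is valid. Take Rxy and set V(ψ)={w : xR²w}. Then □□ψ at x, so □ψ at x, so ψ at y, i.e. ∃z(Rxz∧Rzy).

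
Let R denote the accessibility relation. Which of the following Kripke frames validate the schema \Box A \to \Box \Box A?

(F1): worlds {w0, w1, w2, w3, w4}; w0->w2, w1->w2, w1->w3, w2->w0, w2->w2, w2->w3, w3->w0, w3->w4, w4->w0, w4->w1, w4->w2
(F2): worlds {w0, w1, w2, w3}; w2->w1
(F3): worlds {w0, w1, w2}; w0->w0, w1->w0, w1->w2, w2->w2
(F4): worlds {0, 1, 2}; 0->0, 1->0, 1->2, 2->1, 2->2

This is the axiom for transitivity; its first-order frame correspondent is \forall x \forall y \forall z (Rxy \wedge Ryz \to Rxz).
(F1): fails — Rw1w2 and Rw2w0 but not Rw1w0.
(F2): condition met.
(F3): condition met.
(F4): fails — R12 and R21 but not R11.
Valid on: (F2), (F3).

(F2), (F3)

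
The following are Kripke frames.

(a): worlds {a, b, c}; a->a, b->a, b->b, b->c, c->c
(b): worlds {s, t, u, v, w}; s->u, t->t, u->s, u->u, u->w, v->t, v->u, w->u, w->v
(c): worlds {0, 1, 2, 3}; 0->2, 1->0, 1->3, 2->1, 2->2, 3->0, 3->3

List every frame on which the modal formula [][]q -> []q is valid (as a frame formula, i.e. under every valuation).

(a), (c)

The schema corresponds to density: forall x forall y (Rxy -> exists z (Rxz & Rzy)).
(a): ✓.
(b): fails — Rwv but no z with Rwz and Rzv.
(c): ✓.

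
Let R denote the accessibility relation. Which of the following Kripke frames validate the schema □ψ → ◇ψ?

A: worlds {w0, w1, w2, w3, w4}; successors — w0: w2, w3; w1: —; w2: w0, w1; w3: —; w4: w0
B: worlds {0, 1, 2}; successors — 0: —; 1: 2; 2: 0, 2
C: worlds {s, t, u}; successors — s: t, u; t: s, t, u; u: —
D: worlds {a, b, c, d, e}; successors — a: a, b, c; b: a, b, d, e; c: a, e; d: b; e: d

D

Frame correspondent (Sahlqvist): ∀x ∃y Rxy — i.e. seriality.
A: fails — world w1 has no successor.
B: fails — world 0 has no successor.
C: fails — world u has no successor.
D: ✓.
Valid on: D.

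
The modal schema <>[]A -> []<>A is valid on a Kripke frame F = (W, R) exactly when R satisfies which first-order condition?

convergence

Suppose ◇□A→□◇A is valid. Take Rxy, Rxz and set V(A)={w : Ryw}. Then □A at y so ◇□A at x, so □◇A at x, so ◇A at z, giving w with Rzw and Ryw.
The converse is a direct semantic check.
Frame condition: forall x forall y forall z (Rxy & Rxz -> exists w (Ryw & Rzw)).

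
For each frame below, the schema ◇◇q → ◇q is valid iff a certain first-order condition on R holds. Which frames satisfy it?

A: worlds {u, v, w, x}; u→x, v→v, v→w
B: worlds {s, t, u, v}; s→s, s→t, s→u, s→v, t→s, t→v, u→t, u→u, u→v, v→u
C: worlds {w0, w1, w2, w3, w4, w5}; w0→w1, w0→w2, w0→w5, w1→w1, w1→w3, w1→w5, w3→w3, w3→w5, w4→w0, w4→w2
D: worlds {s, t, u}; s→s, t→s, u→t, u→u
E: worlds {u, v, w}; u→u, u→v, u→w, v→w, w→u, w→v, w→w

Frame correspondent (Sahlqvist): ∀x ∀y ∀z (Rxy ∧ Ryz → Rxz) — i.e. transitivity.
A: holds.
B: fails — Rtv and Rvu but not Rtu.
C: fails — Rw0w1 and Rw1w3 but not Rw0w3.
D: fails — Rut and Rts but not Rus.
E: fails — Rvw and Rwu but not Rvu.

A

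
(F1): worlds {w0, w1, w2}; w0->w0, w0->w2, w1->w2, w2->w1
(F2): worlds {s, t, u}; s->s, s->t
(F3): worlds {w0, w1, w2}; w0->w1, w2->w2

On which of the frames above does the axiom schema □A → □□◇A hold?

Frame correspondent (Sahlqvist): ∀x ∀z (xR²z → ∃w (xRw ∧ zRw)) — i.e. a generalized confluence (Geach) condition.
(F1): fails — w0R²w2 but no w with w0Rw and w2Rw.
(F2): fails — sR²t but no w with sRw and tRw.
(F3): satisfies the condition.
Valid on: (F3).

(F3)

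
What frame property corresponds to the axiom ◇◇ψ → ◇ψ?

This schema is equivalent to the 4 axiom □ψ → □□ψ.
It corresponds to transitivity: ∀x ∀y ∀z (Rxy ∧ Ryz → Rxz).

transitivity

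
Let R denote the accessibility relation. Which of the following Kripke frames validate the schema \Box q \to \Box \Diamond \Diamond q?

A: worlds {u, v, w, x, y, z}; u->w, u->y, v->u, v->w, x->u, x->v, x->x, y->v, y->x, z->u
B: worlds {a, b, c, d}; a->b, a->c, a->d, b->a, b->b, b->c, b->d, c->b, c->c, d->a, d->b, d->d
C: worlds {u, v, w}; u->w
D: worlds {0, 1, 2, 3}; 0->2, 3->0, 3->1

Frame correspondent (Sahlqvist): \forall x \forall z (xRz \to \exists w (xRw \wedge z R^2 w)) — i.e. a generalized confluence (Geach) condition.
A: fails — uRw but no t with uRt and wR²t.
B: ✓.
C: fails — uRw but no t with uRt and wR²t.
D: fails — 0R2 but no w with 0Rw and 2R²w.
Valid on: B.

B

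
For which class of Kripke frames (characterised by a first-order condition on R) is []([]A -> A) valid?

Shift-reflexivity

Suppose □(□A→A) is valid. Take Rxy and set V(A)={w : Ryw}. Then at y, □A holds; since □(□A→A) at x, □A→A at y, so A at y, i.e. Ryy.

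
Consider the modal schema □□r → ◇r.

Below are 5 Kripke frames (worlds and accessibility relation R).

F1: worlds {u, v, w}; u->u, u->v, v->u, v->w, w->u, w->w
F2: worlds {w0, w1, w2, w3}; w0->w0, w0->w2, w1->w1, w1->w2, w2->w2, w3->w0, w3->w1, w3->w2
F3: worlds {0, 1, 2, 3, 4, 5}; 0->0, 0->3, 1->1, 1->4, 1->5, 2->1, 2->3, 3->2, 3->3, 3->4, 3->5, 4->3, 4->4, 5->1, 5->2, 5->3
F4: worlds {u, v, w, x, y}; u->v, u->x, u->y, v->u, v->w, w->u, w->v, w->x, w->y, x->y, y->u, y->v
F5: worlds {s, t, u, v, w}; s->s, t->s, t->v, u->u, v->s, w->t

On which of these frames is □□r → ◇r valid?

F1, F2, F3

This is the axiom for a generalized confluence (Geach) condition; its first-order frame correspondent is ∀x ∃w (xR²w ∧ xRw).
F1: ✓.
F2: ✓.
F3: ✓.
F4: fails — at x but no t with xR²t and xRt.
F5: fails — at w but no w* with wR²w* and wRw*.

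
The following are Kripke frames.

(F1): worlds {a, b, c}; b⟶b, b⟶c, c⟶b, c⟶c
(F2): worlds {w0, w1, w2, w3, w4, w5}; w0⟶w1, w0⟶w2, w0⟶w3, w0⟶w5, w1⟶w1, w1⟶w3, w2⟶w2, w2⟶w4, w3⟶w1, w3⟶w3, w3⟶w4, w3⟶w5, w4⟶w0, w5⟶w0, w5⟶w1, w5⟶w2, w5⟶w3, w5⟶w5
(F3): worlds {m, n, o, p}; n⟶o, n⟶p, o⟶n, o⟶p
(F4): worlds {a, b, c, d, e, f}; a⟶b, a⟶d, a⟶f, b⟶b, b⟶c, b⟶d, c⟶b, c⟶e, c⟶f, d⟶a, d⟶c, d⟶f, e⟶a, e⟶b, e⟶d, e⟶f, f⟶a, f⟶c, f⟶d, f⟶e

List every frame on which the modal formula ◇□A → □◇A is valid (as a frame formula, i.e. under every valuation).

(F1), (F4)

This is the axiom for convergence; its first-order frame correspondent is ∀x ∀y ∀z (Rxy ∧ Rxz → ∃w (Ryw ∧ Rzw)).
(F1): satisfies the condition.
(F2): fails — Rw0w1 and Rw0w2 but w1 and w2 have no common successor.
(F3): fails — Rno and Rnp but o and p have no common successor.
(F4): satisfies the condition.
Valid on: (F1), (F4).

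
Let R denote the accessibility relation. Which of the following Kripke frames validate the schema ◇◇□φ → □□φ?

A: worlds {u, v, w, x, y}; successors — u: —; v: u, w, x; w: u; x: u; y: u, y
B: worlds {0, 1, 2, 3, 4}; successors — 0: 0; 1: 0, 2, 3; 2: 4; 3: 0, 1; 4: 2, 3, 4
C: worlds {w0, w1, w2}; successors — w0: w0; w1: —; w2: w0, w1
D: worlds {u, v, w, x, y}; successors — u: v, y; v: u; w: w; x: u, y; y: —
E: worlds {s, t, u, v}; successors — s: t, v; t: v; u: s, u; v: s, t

C

This is the axiom for a generalized confluence (Geach) condition; its first-order frame correspondent is ∀x ∀y ∀z ((xR²y ∧ xR²z) → ∃w (yRw ∧ z = w)).
A: fails — vR²u, vR²u but no t with uRt and u=t.
B: fails — 1R²0, 1R²1 but no w with 0Rw and 1=w.
C: satisfies the condition.
D: fails — uR²u, uR²u but no t with uRt and u=t.
E: fails — sR²s, sR²s but no w with sRw and s=w.
Valid on: C.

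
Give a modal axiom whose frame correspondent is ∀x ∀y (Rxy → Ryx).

q → □◇q

This is symmetry; the standard corresponding axiom is B: q → □◇q.
Suppose q→□◇q is valid. Take Rxy and set V(q)={x}. Then q at x, so □◇q at x, so ◇q at y, so some z with Ryz has q; z=x, i.e. Ryx.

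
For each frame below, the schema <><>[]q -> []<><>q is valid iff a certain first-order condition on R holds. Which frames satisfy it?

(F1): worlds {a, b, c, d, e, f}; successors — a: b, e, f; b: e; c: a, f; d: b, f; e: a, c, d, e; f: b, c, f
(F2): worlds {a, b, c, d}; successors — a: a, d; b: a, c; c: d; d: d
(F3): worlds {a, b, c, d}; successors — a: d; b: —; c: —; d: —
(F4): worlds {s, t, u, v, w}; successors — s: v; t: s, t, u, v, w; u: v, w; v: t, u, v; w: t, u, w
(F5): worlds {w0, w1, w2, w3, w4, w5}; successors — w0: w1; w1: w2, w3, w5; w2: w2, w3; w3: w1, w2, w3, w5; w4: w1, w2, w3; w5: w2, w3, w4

(F2), (F3), (F4), (F5)

This is the axiom for a generalized confluence (Geach) condition; its first-order frame correspondent is forall x forall y forall z ((x R^2 y & xRz) -> exists w (yRw & z R^2 w)).
(F1): fails — aR²d, aRb but no w with dRw and bR²w.
(F2): ✓.
(F3): ✓.
(F4): ✓.
(F5): ✓.
Valid on: (F2), (F3), (F4), (F5).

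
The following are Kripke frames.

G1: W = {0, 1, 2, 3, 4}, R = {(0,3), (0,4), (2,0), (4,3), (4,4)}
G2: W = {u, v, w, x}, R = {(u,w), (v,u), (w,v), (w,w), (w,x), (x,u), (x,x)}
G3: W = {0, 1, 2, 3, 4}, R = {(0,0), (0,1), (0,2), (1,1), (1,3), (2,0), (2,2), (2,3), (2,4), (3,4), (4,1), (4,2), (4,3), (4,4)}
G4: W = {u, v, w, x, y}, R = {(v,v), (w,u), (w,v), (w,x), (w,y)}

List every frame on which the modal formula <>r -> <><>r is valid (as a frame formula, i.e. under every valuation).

The schema corresponds to a generalized confluence (Geach) condition: forall x forall y (xRy -> exists w (y = w & x R^2 w)).
G1: fails — 2R0 but no w with 0=w and 2R²w.
G2: fails — vRu but no t with u=t and vR²t.
G3: condition met.
G4: fails — wRu but no t with u=t and wR²t.
Valid on: G3.

G3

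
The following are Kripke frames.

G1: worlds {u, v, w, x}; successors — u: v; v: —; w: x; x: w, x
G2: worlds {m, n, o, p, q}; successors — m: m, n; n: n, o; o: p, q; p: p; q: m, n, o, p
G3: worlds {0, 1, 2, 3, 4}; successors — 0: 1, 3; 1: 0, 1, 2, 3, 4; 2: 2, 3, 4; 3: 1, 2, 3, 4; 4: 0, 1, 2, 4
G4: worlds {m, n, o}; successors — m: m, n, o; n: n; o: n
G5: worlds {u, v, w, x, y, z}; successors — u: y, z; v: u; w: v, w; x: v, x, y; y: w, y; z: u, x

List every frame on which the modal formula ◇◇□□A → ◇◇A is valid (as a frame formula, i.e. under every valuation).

The schema corresponds to a generalized confluence (Geach) condition: ∀x ∀y (xR²y → ∃w (yR²w ∧ xR²w)).
G1: holds.
G2: holds.
G3: holds.
G4: holds.
G5: fails — wR²v but no t with vR²t and wR²t.
Valid on: G1, G2, G3, G4.

G1, G2, G3, G4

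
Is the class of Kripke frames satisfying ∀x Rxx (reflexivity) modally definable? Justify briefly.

The condition is reflexivity. A defining modal formula is □q → q.

Yes — defined by □q → q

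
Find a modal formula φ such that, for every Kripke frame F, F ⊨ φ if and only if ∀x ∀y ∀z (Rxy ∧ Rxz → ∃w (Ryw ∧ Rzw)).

This is convergence; the standard corresponding axiom is .2: ◇□p → □◇p.
Suppose ◇□p→□◇p is valid. Take Rxy, Rxz and set V(p)={w : Ryw}. Then □p at y so ◇□p at x, so □◇p at x, so ◇p at z, giving w with Rzw and Ryw.

◇□p → □◇p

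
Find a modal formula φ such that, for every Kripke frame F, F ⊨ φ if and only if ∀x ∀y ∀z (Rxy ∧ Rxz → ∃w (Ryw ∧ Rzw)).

◇□r → □◇r

This is convergence; the standard corresponding axiom is .2: ◇□r → □◇r.
Suppose ◇□r→□◇r is valid. Take Rxy, Rxz and set V(r)={w : Ryw}. Then □r at y so ◇□r at x, so □◇r at x, so ◇r at z, giving w with Rzw and Ryw.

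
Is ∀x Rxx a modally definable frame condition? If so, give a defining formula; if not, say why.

Yes: it is reflexivity, defined by the T schema □q → q.
Suppose □q→q is valid. At any x set V(q)={w : Rxw}. Then □q holds at x, so q holds at x, i.e. Rxx.

Yes, by □q → q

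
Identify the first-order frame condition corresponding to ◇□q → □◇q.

convergence

Suppose ◇□q→□◇q is valid. Take Rxy, Rxz and set V(q)={w : Ryw}. Then □q at y so ◇□q at x, so □◇q at x, so ◇q at z, giving w with Rzw and Ryw.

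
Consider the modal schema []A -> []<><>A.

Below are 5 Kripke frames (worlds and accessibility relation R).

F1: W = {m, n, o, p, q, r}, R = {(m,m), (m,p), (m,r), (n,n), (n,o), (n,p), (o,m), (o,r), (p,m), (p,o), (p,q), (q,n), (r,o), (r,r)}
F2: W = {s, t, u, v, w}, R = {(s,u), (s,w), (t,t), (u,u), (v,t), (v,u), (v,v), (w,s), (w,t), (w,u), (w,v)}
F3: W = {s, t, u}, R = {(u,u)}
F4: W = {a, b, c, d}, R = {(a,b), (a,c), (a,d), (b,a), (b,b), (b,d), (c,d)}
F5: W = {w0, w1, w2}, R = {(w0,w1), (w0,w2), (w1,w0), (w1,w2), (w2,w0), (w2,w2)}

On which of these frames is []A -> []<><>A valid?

F1, F2, F3, F5

The schema corresponds to a generalized confluence (Geach) condition: forall x forall z (xRz -> exists w (xRw & z R^2 w)).
F1: holds.
F2: holds.
F3: holds.
F4: fails — aRc but no w with aRw and cR²w.
F5: holds.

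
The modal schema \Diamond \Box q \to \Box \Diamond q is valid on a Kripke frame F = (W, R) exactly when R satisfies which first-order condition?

This is the .2 axiom.
It corresponds to convergence: \forall x \forall y \forall z (Rxy \wedge Rxz \to \exists w (Ryw \wedge Rzw)).

convergence: \forall x \forall y \forall z (Rxy \wedge Rxz \to \exists w (Ryw \wedge Rzw))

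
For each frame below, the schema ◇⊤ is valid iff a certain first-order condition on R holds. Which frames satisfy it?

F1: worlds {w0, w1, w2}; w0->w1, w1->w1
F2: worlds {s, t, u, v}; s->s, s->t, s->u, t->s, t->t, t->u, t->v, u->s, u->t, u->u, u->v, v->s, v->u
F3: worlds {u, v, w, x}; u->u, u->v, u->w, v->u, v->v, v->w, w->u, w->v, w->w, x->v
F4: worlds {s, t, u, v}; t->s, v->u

This is the axiom for seriality; its first-order frame correspondent is ∀x ∃y Rxy.
F1: fails — world w2 has no successor.
F2: ✓.
F3: ✓.
F4: fails — world s has no successor.
Valid on: F2, F3.

F2, F3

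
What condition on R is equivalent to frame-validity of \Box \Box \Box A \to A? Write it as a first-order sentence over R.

\forall x \exists w (x R^3 w \wedge x = w)

This is a Sahlqvist (Geach-type) schema ◇^0□^3A → □^0◇^0A.
Minimal-valuation argument: fix x; take any y with xR^0y and any z with xR^0z. Set V(A) to the set of worlds R-reachable from y in exactly 3 steps. Then □^3A holds at y, so the antecedent holds at x; validity forces ◇^0A at z, giving a w with zR^0w and yR^3w.
First-order correspondent: \forall x \exists w (x R^3 w \wedge x = w).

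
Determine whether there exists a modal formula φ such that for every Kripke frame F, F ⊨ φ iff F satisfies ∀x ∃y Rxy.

This is a Sahlqvist condition; the D axiom □q → ◇q defines it.

Yes, by □q → ◇q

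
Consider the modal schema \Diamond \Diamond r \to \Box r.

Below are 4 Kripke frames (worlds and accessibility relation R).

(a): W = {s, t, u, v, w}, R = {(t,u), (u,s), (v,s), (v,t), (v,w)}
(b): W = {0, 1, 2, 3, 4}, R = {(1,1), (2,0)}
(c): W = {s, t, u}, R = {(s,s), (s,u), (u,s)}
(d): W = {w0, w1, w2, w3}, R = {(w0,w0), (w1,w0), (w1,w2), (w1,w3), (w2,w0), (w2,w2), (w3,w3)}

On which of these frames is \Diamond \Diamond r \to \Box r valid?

(b)

This is the axiom for a generalized confluence (Geach) condition; its first-order frame correspondent is \forall x \forall y \forall z ((x R^2 y \wedge xRz) \to \exists w (y = w \wedge z = w)).
(a): fails — tR²s, tRu but s ≠ u.
(b): satisfies the condition.
(c): fails — sR²s, sRu but s ≠ u.
(d): fails — w1R²w0, w1Rw2 but w0 ≠ w2.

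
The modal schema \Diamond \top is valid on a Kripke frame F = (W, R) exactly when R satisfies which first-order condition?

This is a form of the D axiom.
It corresponds to seriality: \forall x \exists y Rxy.

seriality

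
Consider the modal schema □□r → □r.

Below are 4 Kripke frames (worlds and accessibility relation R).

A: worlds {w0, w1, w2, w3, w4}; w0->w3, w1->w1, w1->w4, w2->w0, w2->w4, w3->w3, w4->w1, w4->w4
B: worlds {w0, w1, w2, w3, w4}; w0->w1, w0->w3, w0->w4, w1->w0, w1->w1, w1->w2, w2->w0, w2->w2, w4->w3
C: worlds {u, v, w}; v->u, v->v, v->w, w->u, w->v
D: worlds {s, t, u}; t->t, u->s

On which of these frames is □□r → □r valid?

Frame correspondent (Sahlqvist): ∀x ∀y (Rxy → ∃z (Rxz ∧ Rzy)) — i.e. density.
A: fails — Rw2w0 but no z with Rw2z and Rzw0.
B: fails — Rw0w4 but no z with Rw0z and Rzw4.
C: ✓.
D: fails — Rus but no z with Ruz and Rzs.

C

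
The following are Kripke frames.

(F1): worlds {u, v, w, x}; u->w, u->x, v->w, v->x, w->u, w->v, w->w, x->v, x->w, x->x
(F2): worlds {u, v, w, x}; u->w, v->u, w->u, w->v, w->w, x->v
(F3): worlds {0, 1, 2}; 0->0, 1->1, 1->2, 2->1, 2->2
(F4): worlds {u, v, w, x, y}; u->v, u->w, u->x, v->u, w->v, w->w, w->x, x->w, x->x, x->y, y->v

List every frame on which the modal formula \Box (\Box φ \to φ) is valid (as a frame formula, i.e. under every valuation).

(F3)

This is the axiom for shift-reflexivity; its first-order frame correspondent is \forall x \forall y (Rxy \to Ryy).
(F1): fails — Rwu but not Ruu.
(F2): fails — Rwu but not Ruu.
(F3): satisfies the condition.
(F4): fails — Ruv but not Rvv.
Valid on: (F3).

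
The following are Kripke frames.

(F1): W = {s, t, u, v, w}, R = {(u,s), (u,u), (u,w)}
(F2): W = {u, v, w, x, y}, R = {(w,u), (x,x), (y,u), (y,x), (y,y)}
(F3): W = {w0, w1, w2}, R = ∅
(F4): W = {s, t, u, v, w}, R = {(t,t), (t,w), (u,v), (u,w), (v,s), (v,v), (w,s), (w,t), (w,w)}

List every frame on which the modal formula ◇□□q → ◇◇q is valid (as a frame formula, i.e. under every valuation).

(F3)

Frame correspondent (Sahlqvist): ∀x ∀y (xRy → ∃w (yR²w ∧ xR²w)) — i.e. a generalized confluence (Geach) condition.
(F1): fails — uRs but no w* with sR²w* and uR²w*.
(F2): fails — wRu but no t with uR²t and wR²t.
(F3): holds.
(F4): fails — vRs but no w* with sR²w* and vR²w*.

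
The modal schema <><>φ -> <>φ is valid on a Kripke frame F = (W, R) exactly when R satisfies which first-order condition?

This is frame-equivalent to □φ → □□φ (substitute ¬φ for φ and contrapose).
Suppose □φ→□□φ is valid. Take Rxy, Ryz and set V(φ)={w : Rxw}. Then □φ at x, so □□φ at x, so □φ at y, so φ at z, i.e. Rxz.

transitivity: forall x forall y forall z (Rxy & Ryz -> Rxz)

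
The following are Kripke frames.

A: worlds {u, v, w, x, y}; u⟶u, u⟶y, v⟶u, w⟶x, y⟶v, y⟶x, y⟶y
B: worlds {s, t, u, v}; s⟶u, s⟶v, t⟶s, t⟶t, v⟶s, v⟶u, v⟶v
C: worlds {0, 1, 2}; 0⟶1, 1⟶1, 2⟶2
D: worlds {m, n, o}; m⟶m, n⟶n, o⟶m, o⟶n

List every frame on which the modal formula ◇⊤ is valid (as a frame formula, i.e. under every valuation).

The schema corresponds to seriality: ∀x ∃y Rxy.
A: fails — world x has no successor.
B: fails — world u has no successor.
C: holds.
D: holds.
Valid on: C, D.

C, D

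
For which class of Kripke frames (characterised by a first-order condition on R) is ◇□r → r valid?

Equivalently (dual form): r → □◇r.
Suppose r→□◇r is valid. Take Rxy and set V(r)={x}. Then r at x, so □◇r at x, so ◇r at y, so some z with Ryz has r; z=x, i.e. Ryx.
Conversely, on a frame with symmetry the schema holds at every world under every valuation.
Frame condition: ∀x ∀y (Rxy → Ryx).

symmetry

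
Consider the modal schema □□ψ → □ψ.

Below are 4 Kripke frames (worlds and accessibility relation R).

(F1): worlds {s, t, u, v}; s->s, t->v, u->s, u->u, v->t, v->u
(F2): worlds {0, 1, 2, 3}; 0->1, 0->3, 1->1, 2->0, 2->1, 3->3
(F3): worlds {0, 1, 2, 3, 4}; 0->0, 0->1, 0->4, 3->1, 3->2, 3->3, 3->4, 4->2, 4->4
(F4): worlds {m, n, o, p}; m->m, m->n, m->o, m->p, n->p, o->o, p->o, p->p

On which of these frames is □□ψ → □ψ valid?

The schema corresponds to density: ∀x ∀y (Rxy → ∃z (Rxz ∧ Rzy)).
(F1): fails — Rtv but no z with Rtz and Rzv.
(F2): fails — R20 but no z with R2z and Rz0.
(F3): ✓.
(F4): ✓.
Valid on: (F3), (F4).

(F3), (F4)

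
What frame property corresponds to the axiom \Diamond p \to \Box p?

Suppose ◇p→□p is valid. Take Rxy, Rxz and set V(p)={y}. Then ◇p at x, so □p at x, so p at z, i.e. z=y.

Partial functionality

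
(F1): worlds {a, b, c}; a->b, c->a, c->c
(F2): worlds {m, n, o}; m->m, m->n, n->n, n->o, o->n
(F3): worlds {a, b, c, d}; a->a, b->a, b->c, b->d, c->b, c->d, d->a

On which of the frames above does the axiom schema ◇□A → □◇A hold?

The schema corresponds to convergence: ∀x ∀y ∀z (Rxy ∧ Rxz → ∃w (Ryw ∧ Rzw)).
(F1): fails — Rab and Rab but b and b have no common successor.
(F2): satisfies the condition.
(F3): fails — Rbc and Rba but c and a have no common successor.

(F2)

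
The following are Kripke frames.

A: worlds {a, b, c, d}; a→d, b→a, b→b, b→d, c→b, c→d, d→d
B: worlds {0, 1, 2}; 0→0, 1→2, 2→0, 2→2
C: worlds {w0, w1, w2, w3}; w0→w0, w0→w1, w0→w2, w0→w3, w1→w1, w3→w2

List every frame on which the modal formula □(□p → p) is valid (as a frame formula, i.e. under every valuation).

B

Frame correspondent (Sahlqvist): ∀x ∀y (Rxy → Ryy) — i.e. shift-reflexivity.
A: fails — Rba but not Raa.
B: ✓.
C: fails — Rw3w2 but not Rw2w2.
Valid on: B.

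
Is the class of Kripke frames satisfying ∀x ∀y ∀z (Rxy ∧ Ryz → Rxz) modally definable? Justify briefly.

Yes — defined by □q → □□q

Yes: it is transitivity, defined by the 4 schema □q → □□q.
Suppose □q→□□q is valid. Take Rxy, Ryz and set V(q)={w : Rxw}. Then □q at x, so □□q at x, so □q at y, so q at z, i.e. Rxz.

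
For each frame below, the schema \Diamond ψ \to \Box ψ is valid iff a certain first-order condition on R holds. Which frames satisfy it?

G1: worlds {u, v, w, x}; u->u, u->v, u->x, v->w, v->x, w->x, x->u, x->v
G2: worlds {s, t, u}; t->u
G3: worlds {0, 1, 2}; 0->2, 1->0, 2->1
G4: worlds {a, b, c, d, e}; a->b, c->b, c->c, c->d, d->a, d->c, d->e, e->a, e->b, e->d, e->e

G2, G3

Frame correspondent (Sahlqvist): \forall x \forall y \forall z (Rxy \wedge Rxz \to y = z) — i.e. partial functionality.
G1: fails — u sees both u and v.
G2: condition met.
G3: condition met.
G4: fails — c sees both b and c.
Valid on: G2, G3.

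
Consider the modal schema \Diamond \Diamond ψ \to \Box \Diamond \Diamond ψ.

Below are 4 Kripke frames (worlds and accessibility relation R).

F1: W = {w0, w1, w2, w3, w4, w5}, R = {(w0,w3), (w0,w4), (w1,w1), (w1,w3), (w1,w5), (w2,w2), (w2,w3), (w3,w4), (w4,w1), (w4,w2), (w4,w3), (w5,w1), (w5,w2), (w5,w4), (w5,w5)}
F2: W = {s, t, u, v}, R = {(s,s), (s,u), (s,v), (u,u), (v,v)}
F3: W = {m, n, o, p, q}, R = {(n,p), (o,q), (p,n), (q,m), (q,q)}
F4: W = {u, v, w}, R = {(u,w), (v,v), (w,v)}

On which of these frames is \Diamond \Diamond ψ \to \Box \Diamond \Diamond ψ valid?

F4

The schema corresponds to a generalized confluence (Geach) condition: \forall x \forall y \forall z ((x R^2 y \wedge xRz) \to \exists w (y = w \wedge z R^2 w)).
F1: fails — w0R²w4, w0Rw3 but no w with w4=w and w3R²w.
F2: fails — sR²s, sRu but no w with s=w and uR²w.
F3: fails — nR²n, nRp but no w with n=w and pR²w.
F4: holds.
Valid on: F4.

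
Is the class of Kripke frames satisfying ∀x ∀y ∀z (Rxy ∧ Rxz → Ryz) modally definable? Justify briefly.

The condition is the Euclidean property. A defining modal formula is ◇r → □◇r.

Yes, by ◇r → □◇r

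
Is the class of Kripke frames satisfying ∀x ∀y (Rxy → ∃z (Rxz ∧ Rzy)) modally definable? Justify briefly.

Definable; □□q → □q defines it

Yes: it is density, defined by the C4 schema □□q → □q.
Suppose □□q→□q is valid. Take Rxy and set V(q)={w : xR²w}. Then □□q at x, so □q at x, so q at y, i.e. ∃z(Rxz∧Rzy).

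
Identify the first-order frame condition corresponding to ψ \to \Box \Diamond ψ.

Symmetry

This schema is the B axiom.
It corresponds to symmetry: \forall x \forall y (Rxy \to Ryx).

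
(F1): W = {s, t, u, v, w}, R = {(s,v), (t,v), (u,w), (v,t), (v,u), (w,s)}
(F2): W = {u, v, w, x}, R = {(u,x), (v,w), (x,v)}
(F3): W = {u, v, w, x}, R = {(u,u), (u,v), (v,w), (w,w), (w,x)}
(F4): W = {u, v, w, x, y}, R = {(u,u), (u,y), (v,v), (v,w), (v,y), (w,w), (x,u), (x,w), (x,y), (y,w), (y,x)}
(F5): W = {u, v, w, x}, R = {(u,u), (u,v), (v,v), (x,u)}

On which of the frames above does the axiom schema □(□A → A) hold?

The schema corresponds to shift-reflexivity: ∀x ∀y (Rxy → Ryy).
(F1): fails — Rtv but not Rvv.
(F2): fails — Rvw but not Rww.
(F3): fails — Ruv but not Rvv.
(F4): fails — Ryx but not Rxx.
(F5): condition met.
Valid on: (F5).

(F5)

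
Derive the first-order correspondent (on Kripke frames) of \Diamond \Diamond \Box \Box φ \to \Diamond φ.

\forall x \forall y (x R^2 y \to \exists w (y R^2 w \wedge xRw))

This is a Sahlqvist (Geach-type) schema ◇^2□^2φ → □^0◇^1φ.
Minimal-valuation argument: fix x; take any y with xR^2y and any z with xR^0z. Set V(φ) to the set of worlds R-reachable from y in exactly 2 steps. Then □^2φ holds at y, so the antecedent holds at x; validity forces ◇^1φ at z, giving a w with zR^1w and yR^2w.
First-order correspondent: \forall x \forall y (x R^2 y \to \exists w (y R^2 w \wedge xRw)).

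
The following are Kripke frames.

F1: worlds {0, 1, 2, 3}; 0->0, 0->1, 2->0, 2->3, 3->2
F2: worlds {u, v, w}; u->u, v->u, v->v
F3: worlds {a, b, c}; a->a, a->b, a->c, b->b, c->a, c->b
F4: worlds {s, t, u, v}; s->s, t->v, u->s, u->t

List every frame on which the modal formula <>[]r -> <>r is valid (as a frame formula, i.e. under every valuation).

F2, F3

The schema corresponds to a generalized confluence (Geach) condition: forall x forall y (xRy -> exists w (yRw & xRw)).
F1: fails — 0R1 but no w with 1Rw and 0Rw.
F2: condition met.
F3: condition met.
F4: fails — tRv but no w with vRw and tRw.
Valid on: F2, F3.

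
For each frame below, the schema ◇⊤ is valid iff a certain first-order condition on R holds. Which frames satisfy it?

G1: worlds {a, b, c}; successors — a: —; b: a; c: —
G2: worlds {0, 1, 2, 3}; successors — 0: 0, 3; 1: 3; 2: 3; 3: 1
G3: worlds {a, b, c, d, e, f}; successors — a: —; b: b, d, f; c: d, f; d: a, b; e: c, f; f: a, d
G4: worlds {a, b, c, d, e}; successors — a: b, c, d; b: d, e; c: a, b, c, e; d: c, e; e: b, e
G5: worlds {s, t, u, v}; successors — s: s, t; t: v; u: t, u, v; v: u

Frame correspondent (Sahlqvist): ∀x ∃y Rxy — i.e. seriality.
G1: fails — world a has no successor.
G2: holds.
G3: fails — world a has no successor.
G4: holds.
G5: holds.
Valid on: G2, G4, G5.

G2, G4, G5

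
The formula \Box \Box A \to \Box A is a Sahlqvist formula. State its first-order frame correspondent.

density: \forall x \forall y (Rxy \to \exists z (Rxz \wedge Rzy))

Suppose □□A→□A is valid. Take Rxy and set V(A)={w : xR²w}. Then □□A at x, so □A at x, so A at y, i.e. ∃z(Rxz∧Rzy).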